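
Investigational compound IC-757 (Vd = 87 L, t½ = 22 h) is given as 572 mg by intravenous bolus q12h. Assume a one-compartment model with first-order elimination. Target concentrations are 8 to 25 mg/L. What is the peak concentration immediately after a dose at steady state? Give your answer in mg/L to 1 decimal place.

k = ln2/t½ = ln2/22 ≈ 0.031507 h⁻¹; fraction remaining f = e^(−kτ) = e^(−0.031507×12) ≈ 0.6852.
Accumulation ratio R = 1/(1 − f) ≈ 1/0.3148 ≈ 3.1766.
Each bolus raises the concentration by D/Vd = 572/87 ≈ 6.575 mg/L.
Steady-state peak Cmax,ss = C₀·R ≈ 6.575 × 3.1766 ≈ 20.886 mg/L.
Peak 20.9 mg/L vs MTC 25 mg/L: below toxic threshold.

20.9 mg/L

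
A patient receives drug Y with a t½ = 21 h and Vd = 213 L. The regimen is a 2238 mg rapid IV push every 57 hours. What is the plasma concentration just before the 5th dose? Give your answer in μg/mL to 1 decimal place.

f = (1/2)^(τ/t½) = (1/2)^(57/21) ≈ 0.1524.
C₀ = D/Vd = 2238/213 ≈ 10.507 μg/mL.
Before the 5th dose, 4 doses have been given. Superposition: Cmin = C₀·(f + f² + … + f^4).
≈ 10.507 × (0.1524 + 0.0232 + 0.0035 + 0.0005) ≈ 10.507 × 0.1796 ≈ 1.887 μg/mL.

1.9 μg/mL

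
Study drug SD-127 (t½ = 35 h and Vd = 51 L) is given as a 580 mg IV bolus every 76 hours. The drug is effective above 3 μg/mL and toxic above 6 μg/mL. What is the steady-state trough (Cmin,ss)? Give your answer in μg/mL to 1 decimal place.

Over one 76-h interval, 76/35 ≈ 2.1714 half-lives elapse, leaving f ≈ 0.2220 of each dose.
Accumulation ratio R = 1/(1 − f) ≈ 1/0.7780 ≈ 1.2853.
Each bolus raises the concentration by D/Vd = 580/51 ≈ 11.373 μg/mL.
Steady-state peak Cmax,ss = C₀·R ≈ 11.373 × 1.2853 ≈ 14.618 μg/mL.
One interval later, Cmin,ss = Cmax,ss·e^(−kτ) ≈ 14.618 × 0.2220 ≈ 3.245 μg/mL.
Trough 3.2 μg/mL vs MEC 3 μg/mL: adequate.

3.2 μg/mL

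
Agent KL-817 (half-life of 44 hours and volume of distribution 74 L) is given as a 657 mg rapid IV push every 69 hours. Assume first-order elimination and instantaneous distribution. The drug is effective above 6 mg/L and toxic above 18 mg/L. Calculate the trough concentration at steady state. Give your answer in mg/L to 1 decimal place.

4.5 mg/L

τ/t½ = 69/44 ≈ 1.5682, so fraction remaining f = (1/2)^(69/44) ≈ 0.3372.
At steady state, accumulation factor R = 1/(1 − e^(−kτ)) ≈ 1.5088.
Single-dose peak C₀ = D/Vd = 657/74 ≈ 8.878 mg/L.
Cmax,ss = C₀/(1 − f) ≈ 8.878/0.6628 ≈ 13.395 mg/L.
One interval later, Cmin,ss = Cmax,ss·e^(−kτ) ≈ 13.395 × 0.3372 ≈ 4.517 mg/L.
Trough 4.5 mg/L vs MEC 6 mg/L: subtherapeutic.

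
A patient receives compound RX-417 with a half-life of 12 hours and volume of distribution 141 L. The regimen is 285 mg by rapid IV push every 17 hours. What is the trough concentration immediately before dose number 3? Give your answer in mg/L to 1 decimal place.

1.0 mg/L

f = (1/2)^(τ/t½) = (1/2)^(17/12) ≈ 0.3746.
C₀ = D/Vd = 285/141 ≈ 2.021 mg/L.
Before the 3rd dose, 2 doses have been given. Superposition: Cmin = C₀·(f + f²).
≈ 2.021 × (0.3746 + 0.1403) ≈ 2.021 × 0.5149 ≈ 1.041 mg/L.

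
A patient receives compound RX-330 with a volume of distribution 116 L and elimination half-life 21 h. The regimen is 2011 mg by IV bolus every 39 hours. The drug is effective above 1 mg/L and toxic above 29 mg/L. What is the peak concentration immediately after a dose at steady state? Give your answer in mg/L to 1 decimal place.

Over one 39-h interval, 39/21 ≈ 1.8571 half-lives elapse, leaving f ≈ 0.2760 of each dose.
Accumulation ratio R = 1/(1 − f) ≈ 1/0.7240 ≈ 1.3812.
Each bolus raises the concentration by D/Vd = 2011/116 ≈ 17.336 mg/L.
Steady-state peak Cmax,ss = C₀·R ≈ 17.336 × 1.3812 ≈ 23.944 mg/L.
Peak 23.9 mg/L vs MTC 29 mg/L: below toxic threshold.

23.9 mg/L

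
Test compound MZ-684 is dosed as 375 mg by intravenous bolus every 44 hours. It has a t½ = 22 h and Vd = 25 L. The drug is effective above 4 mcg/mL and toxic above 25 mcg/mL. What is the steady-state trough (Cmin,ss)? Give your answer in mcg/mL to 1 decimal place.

τ = 44 h = 2 half-lives, so f = (1/2)^2 = 0.25.
At steady state, R = 1/(1 − 0.25) = 4/3.
Single-dose peak C₀ = D/Vd = 375/25 = 15 mcg/mL.
Steady-state peak Cmax,ss = C₀·R = 15 × 4/3 ≈ 20.000 mcg/mL.
Steady-state trough Cmin,ss = Cmax,ss·f ≈ 20.000 × 0.25 ≈ 5.000 mcg/mL.
Trough 5.0 mcg/mL vs MEC 4 mcg/mL: adequate.

5.0 mcg/mL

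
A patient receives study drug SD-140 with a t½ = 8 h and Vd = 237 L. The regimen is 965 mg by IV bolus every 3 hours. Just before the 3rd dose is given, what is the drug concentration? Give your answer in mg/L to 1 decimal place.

f = (1/2)^(τ/t½) = (1/2)^(3/8) ≈ 0.7711.
C₀ = D/Vd = 965/237 ≈ 4.072 mg/L.
Before the 3rd dose, 2 doses have been given. Superposition: Cmin = C₀·(f + f²).
≈ 4.072 × (0.7711 + 0.5946) ≈ 4.072 × 1.3657 ≈ 5.561 mg/L.

5.6 mg/L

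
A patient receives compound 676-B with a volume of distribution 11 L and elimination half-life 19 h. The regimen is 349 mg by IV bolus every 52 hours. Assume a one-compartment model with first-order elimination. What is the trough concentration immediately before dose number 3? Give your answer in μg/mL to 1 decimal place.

f = (1/2)^(τ/t½) = (1/2)^(52/19) ≈ 0.1500.
C₀ = D/Vd = 349/11 ≈ 31.727 μg/mL.
Before the 3rd dose, 2 doses have been given. Superposition: Cmin = C₀·(f + f²).
≈ 31.727 × (0.1500 + 0.0225) ≈ 31.727 × 0.1725 ≈ 5.473 μg/mL.

5.5 μg/mL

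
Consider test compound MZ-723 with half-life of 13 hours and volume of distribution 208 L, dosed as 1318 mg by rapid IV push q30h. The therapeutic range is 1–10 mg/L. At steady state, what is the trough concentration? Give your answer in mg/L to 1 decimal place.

Over one 30-h interval, 30/13 ≈ 2.3077 half-lives elapse, leaving f ≈ 0.2020 of each dose.
Accumulation ratio R = 1/(1 − f) ≈ 1/0.7980 ≈ 1.2531.
Each bolus raises the concentration by D/Vd = 1318/208 ≈ 6.337 mg/L.
Cmax,ss = C₀/(1 − f) ≈ 6.337/0.7980 ≈ 7.941 mg/L.
One interval later, Cmin,ss = Cmax,ss·e^(−kτ) ≈ 7.941 × 0.2020 ≈ 1.604 mg/L.
Trough 1.6 mg/L vs MEC 1 mg/L: adequate.

1.6 mg/L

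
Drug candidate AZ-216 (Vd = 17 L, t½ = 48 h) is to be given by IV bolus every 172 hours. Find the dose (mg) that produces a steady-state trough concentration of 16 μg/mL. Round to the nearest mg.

2988 mg

τ/t½ = 172/48 ≈ 3.5833, so f = (1/2)^(172/48) ≈ 0.083427.
Cmin,ss = (D/Vd)·f/(1−f), so D = Cmin,ss·Vd·(1−f)/f.
D = 16 × 17 × (1−f)/f ≈ 16 × 17 × 10.98653 ≈ 2988.34 mg.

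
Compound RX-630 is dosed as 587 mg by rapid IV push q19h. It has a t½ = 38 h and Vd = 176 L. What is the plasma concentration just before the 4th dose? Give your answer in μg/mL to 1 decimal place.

f = (1/2)^(τ/t½) = (1/2)^(19/38) ≈ 0.7071.
C₀ = D/Vd = 587/176 ≈ 3.335 μg/mL.
Before the 4th dose, 3 doses have been given. Superposition: Cmin = C₀·(f + f² + … + f^3).
≈ 3.335 × (0.7071 + 0.5000 + 0.3535) ≈ 3.335 × 1.5606 ≈ 5.205 μg/mL.

5.2 μg/mL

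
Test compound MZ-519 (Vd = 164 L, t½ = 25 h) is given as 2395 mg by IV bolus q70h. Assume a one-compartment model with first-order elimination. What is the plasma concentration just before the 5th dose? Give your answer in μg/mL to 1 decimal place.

f = (1/2)^(τ/t½) = (1/2)^(70/25) ≈ 0.1436.
C₀ = D/Vd = 2395/164 ≈ 14.604 μg/mL.
Before the 5th dose, 4 doses have been given. Superposition: Cmin = C₀·(f + f² + … + f^4).
≈ 14.604 × (0.1436 + 0.0206 + 0.0030 + 0.0004) ≈ 14.604 × 0.1676 ≈ 2.448 μg/mL.

2.4 μg/mL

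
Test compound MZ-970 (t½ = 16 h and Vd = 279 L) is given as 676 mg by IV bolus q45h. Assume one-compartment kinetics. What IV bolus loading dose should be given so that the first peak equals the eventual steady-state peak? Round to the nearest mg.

788 mg

f = (1/2)^(45/16) ≈ 0.142349; accumulation ratio R = 1/(1−f) ≈ 1.16598.
Loading dose to hit Cmax,ss on first dose: D_load = D_maint·R ≈ 676 × 1.16598 ≈ 788.20 mg.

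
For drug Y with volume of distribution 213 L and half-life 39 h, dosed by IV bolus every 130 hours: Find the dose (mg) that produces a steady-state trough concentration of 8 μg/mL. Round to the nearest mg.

15471 mg

τ/t½ = 130/39 ≈ 3.3333, so f = (1/2)^(130/39) ≈ 0.099213.
Cmin,ss = (D/Vd)·f/(1−f), so D = Cmin,ss·Vd·(1−f)/f.
D = 8 × 213 × (1−f)/f ≈ 8 × 213 × 9.07932 ≈ 15471.16 mg.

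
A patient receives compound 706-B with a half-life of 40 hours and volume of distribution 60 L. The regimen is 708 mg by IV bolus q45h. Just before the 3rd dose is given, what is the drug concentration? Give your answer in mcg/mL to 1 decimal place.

7.9 mcg/mL

f = (1/2)^(τ/t½) = (1/2)^(45/40) ≈ 0.4585.
C₀ = D/Vd = 708/60 ≈ 11.800 mcg/mL.
Before the 3rd dose, 2 doses have been given. Superposition: Cmin = C₀·(f + f²).
≈ 11.800 × (0.4585 + 0.2102) ≈ 11.800 × 0.6687 ≈ 7.891 mcg/mL.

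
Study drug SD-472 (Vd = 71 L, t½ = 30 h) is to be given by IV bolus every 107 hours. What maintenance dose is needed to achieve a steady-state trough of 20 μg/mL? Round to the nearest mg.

15405 mg

τ/t½ = 107/30 ≈ 3.5667, so f = (1/2)^(107/30) ≈ 0.084397.
Cmin,ss = (D/Vd)·f/(1−f), so D = Cmin,ss·Vd·(1−f)/f.
D = 20 × 71 × (1−f)/f ≈ 20 × 71 × 10.84876 ≈ 15405.24 mg.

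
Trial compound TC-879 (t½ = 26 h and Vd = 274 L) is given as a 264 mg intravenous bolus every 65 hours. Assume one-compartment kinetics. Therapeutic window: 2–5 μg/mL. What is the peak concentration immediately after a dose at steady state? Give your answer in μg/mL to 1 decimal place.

τ/t½ = 65/26 ≈ 2.5, so fraction remaining f = (1/2)^(65/26) ≈ 0.1768.
At steady state, accumulation factor R = 1/(1 − e^(−kτ)) ≈ 1.2148.
Each bolus raises the concentration by D/Vd = 264/274 ≈ 0.964 μg/mL.
Steady-state peak Cmax,ss = C₀·R ≈ 0.964 × 1.2148 ≈ 1.171 μg/mL.
Peak 1.2 μg/mL vs MTC 5 μg/mL: below toxic threshold.

1.2 μg/mL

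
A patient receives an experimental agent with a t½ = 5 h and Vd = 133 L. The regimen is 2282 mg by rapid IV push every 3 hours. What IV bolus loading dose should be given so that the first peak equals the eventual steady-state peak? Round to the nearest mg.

f = (1/2)^(3/5) ≈ 0.659754; accumulation ratio R = 1/(1−f) ≈ 2.93905.
Loading dose to hit Cmax,ss on first dose: D_load = D_maint·R ≈ 2282 × 2.93905 ≈ 6706.91 mg.

6707 mg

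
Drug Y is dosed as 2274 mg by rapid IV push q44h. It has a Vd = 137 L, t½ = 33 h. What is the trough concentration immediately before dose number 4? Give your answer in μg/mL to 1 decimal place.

f = (1/2)^(τ/t½) = (1/2)^(44/33) ≈ 0.3969.
C₀ = D/Vd = 2274/137 ≈ 16.599 μg/mL.
Before the 4th dose, 3 doses have been given. Superposition: Cmin = C₀·(f + f² + … + f^3).
≈ 16.599 × (0.3969 + 0.1575 + 0.0625) ≈ 16.599 × 0.6169 ≈ 10.240 μg/mL.

10.2 μg/mL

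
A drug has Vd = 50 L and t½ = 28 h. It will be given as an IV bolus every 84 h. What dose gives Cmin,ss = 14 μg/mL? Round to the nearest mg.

4900 mg

τ/t½ = 84/28 ≈ 3, so f = (1/2)^(84/28) ≈ 0.125000.
Cmin,ss = (D/Vd)·f/(1−f), so D = Cmin,ss·Vd·(1−f)/f.
D = 14 × 50 × (1−f)/f ≈ 14 × 50 × 7.00000 ≈ 4900.00 mg.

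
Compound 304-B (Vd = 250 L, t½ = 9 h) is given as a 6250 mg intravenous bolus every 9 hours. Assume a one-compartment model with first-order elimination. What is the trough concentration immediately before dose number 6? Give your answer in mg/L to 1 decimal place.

24.2 mg/L

f = (1/2)^(τ/t½) = (1/2)^(9/9) ≈ 0.5000.
C₀ = D/Vd = 6250/250 ≈ 25.000 mg/L.
Before the 6th dose, 5 doses have been given. Superposition: Cmin = C₀·(f + f² + … + f^5).
≈ 25.000 × (0.5000 + 0.2500 + 0.1250 + 0.0625 + 0.0313) ≈ 25.000 × 0.9688 ≈ 24.220 mg/L.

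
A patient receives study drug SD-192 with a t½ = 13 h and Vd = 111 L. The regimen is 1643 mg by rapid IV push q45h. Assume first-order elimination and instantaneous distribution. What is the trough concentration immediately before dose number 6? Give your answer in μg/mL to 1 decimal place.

f = (1/2)^(τ/t½) = (1/2)^(45/13) ≈ 0.0908.
C₀ = D/Vd = 1643/111 ≈ 14.802 μg/mL.
Before the 6th dose, 5 doses have been given. Superposition: Cmin = C₀·(f + f² + … + f^5).
≈ 14.802 × (0.0908 + 0.0082 + 0.0007 + 0.0001 + 0.0000) ≈ 14.802 × 0.0998 ≈ 1.477 μg/mL.

1.5 μg/mL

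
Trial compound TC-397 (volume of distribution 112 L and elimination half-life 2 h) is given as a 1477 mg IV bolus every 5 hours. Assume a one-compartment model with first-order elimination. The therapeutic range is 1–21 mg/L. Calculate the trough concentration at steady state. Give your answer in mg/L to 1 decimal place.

2.8 mg/L

k = ln2/t½ = ln2/2 ≈ 0.346574 h⁻¹; fraction remaining f = e^(−kτ) = e^(−0.346574×5) ≈ 0.1768.
Accumulation ratio R = 1/(1 − f) ≈ 1/0.8232 ≈ 1.2148.
Single-dose peak C₀ = D/Vd = 1477/112 ≈ 13.188 mg/L.
Cmax,ss = C₀/(1 − f) ≈ 13.188/0.8232 ≈ 16.020 mg/L.
Steady-state trough Cmin,ss = Cmax,ss·f ≈ 16.020 × 0.1768 ≈ 2.832 mg/L.
Trough 2.8 mg/L vs MEC 1 mg/L: adequate.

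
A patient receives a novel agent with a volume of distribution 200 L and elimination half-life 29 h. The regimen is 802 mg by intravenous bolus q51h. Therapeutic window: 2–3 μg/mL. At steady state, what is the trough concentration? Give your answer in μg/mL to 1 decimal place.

1.7 μg/mL

k = ln2/t½ = ln2/29 ≈ 0.023902 h⁻¹; fraction remaining f = e^(−kτ) = e^(−0.023902×51) ≈ 0.2955.
Each bolus raises the concentration by D/Vd = 802/200 ≈ 4.010 μg/mL.
Steady-state trough Cmin,ss = C₀·f/(1−f) ≈ 4.010 × 0.2955/0.7045 ≈ 1.682 μg/mL.
Trough 1.7 μg/mL vs MEC 2 μg/mL: subtherapeutic.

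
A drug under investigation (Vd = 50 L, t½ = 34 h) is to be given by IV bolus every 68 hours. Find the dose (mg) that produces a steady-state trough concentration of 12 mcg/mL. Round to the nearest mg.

1800 mg

τ/t½ = 68/34 ≈ 2, so f = (1/2)^(68/34) ≈ 0.250000.
Cmin,ss = (D/Vd)·f/(1−f), so D = Cmin,ss·Vd·(1−f)/f.
D = 12 × 50 × (1−f)/f ≈ 12 × 50 × 3.00000 ≈ 1800.00 mg.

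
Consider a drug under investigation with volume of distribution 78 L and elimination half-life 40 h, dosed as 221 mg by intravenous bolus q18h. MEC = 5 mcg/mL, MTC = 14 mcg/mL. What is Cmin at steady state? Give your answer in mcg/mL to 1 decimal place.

7.7 mcg/mL

Over one 18-h interval, 18/40 ≈ 0.45 half-lives elapse, leaving f ≈ 0.7320 of each dose.
Accumulation ratio R = 1/(1 − f) ≈ 1/0.2680 ≈ 3.7313.
Each bolus raises the concentration by D/Vd = 221/78 ≈ 2.833 mcg/mL.
Cmax,ss = C₀/(1 − f) ≈ 2.833/0.2680 ≈ 10.571 mcg/mL.
One interval later, Cmin,ss = Cmax,ss·e^(−kτ) ≈ 10.571 × 0.7320 ≈ 7.738 mcg/mL.
Trough 7.7 mcg/mL vs MEC 5 mcg/mL: adequate.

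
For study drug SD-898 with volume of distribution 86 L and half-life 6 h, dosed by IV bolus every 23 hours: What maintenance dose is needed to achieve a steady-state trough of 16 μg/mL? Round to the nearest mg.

18238 mg

τ/t½ = 23/6 ≈ 3.8333, so f = (1/2)^(23/6) ≈ 0.070154.
Cmin,ss = (D/Vd)·f/(1−f), so D = Cmin,ss·Vd·(1−f)/f.
D = 16 × 86 × (1−f)/f ≈ 16 × 86 × 13.25435 ≈ 18237.99 mg.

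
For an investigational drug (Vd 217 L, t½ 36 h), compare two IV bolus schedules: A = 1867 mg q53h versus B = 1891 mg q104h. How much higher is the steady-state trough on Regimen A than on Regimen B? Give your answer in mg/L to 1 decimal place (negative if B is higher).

3.5 mg/L

Regimen A: f = (1/2)^(53/36) ≈ 0.3604; Cmin,ss = (1867/217)·f/(1−f) ≈ 4.848 mg/L.
Regimen B: f = (1/2)^(104/36) ≈ 0.1350; Cmin,ss = (1891/217)·f/(1−f) ≈ 1.360 mg/L.
Difference ≈ 4.848 − 1.360 ≈ 3.488 mg/L.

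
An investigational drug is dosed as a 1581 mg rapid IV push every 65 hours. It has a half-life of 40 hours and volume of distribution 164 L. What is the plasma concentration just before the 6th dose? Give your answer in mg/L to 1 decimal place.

4.6 mg/L

f = (1/2)^(τ/t½) = (1/2)^(65/40) ≈ 0.3242.
C₀ = D/Vd = 1581/164 ≈ 9.640 mg/L.
Before the 6th dose, 5 doses have been given. Superposition: Cmin = C₀·(f + f² + … + f^5).
≈ 9.640 × (0.3242 + 0.1051 + 0.0341 + 0.0110 + 0.0036) ≈ 9.640 × 0.4780 ≈ 4.608 mg/L.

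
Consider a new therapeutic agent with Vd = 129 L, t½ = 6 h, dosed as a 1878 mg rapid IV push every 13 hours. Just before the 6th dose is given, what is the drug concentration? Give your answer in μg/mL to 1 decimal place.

4.2 μg/mL

f = (1/2)^(τ/t½) = (1/2)^(13/6) ≈ 0.2227.
C₀ = D/Vd = 1878/129 ≈ 14.558 μg/mL.
Before the 6th dose, 5 doses have been given. Superposition: Cmin = C₀·(f + f² + … + f^5).
≈ 14.558 × (0.2227 + 0.0496 + 0.0110 + 0.0025 + 0.0005) ≈ 14.558 × 0.2863 ≈ 4.168 μg/mL.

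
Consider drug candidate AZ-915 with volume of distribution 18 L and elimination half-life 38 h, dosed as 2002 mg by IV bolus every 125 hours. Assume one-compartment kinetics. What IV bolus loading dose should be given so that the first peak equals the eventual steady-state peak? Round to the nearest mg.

f = (1/2)^(125/38) ≈ 0.102275; accumulation ratio R = 1/(1−f) ≈ 1.11393.
Loading dose to hit Cmax,ss on first dose: D_load = D_maint·R ≈ 2002 × 1.11393 ≈ 2230.09 mg.

2230 mg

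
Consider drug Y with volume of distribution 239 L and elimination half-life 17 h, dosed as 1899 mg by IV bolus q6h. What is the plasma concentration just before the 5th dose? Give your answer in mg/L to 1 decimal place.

17.9 mg/L

f = (1/2)^(τ/t½) = (1/2)^(6/17) ≈ 0.7830.
C₀ = D/Vd = 1899/239 ≈ 7.946 mg/L.
Before the 5th dose, 4 doses have been given. Superposition: Cmin = C₀·(f + f² + … + f^4).
≈ 7.946 × (0.7830 + 0.6131 + 0.4800 + 0.3759) ≈ 7.946 × 2.2520 ≈ 17.894 mg/L.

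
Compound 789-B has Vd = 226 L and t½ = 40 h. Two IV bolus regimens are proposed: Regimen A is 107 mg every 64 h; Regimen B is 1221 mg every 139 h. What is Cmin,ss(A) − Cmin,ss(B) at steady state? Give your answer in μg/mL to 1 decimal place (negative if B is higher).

Regimen A: f = (1/2)^(64/40) ≈ 0.3299; Cmin,ss = (107/226)·f/(1−f) ≈ 0.233 μg/mL.
Regimen B: f = (1/2)^(139/40) ≈ 0.0899; Cmin,ss = (1221/226)·f/(1−f) ≈ 0.534 μg/mL.
Difference ≈ 0.233 − 0.534 ≈ -0.301 μg/mL.

-0.3 μg/mL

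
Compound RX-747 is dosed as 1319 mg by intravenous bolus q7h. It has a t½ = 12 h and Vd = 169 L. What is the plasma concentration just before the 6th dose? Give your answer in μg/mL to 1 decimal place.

f = (1/2)^(τ/t½) = (1/2)^(7/12) ≈ 0.6674.
C₀ = D/Vd = 1319/169 ≈ 7.805 μg/mL.
Before the 6th dose, 5 doses have been given. Superposition: Cmin = C₀·(f + f² + … + f^5).
≈ 7.805 × (0.6674 + 0.4454 + 0.2973 + 0.1984 + 0.1324) ≈ 7.805 × 1.7409 ≈ 13.588 μg/mL.

13.6 μg/mL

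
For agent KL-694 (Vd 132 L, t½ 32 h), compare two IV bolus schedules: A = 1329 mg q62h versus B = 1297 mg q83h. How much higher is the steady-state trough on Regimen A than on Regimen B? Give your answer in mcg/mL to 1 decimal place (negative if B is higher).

Regimen A: f = (1/2)^(62/32) ≈ 0.2611; Cmin,ss = (1329/132)·f/(1−f) ≈ 3.558 mcg/mL.
Regimen B: f = (1/2)^(83/32) ≈ 0.1657; Cmin,ss = (1297/132)·f/(1−f) ≈ 1.951 mcg/mL.
Difference ≈ 3.558 − 1.951 ≈ 1.607 mcg/mL.

1.6 mcg/mL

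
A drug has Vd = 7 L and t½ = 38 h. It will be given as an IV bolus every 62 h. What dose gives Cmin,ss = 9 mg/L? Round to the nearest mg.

132 mg

τ/t½ = 62/38 ≈ 1.6316, so f = (1/2)^(62/38) ≈ 0.322735.
Cmin,ss = (D/Vd)·f/(1−f), so D = Cmin,ss·Vd·(1−f)/f.
D = 9 × 7 × (1−f)/f ≈ 9 × 7 × 2.09852 ≈ 132.21 mg.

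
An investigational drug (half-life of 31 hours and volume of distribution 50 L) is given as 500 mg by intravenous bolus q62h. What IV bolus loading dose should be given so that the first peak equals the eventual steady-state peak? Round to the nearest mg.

667 mg

f = (1/2)^(62/31) ≈ 0.250000; accumulation ratio R = 1/(1−f) ≈ 1.33333.
Loading dose to hit Cmax,ss on first dose: D_load = D_maint·R ≈ 500 × 1.33333 ≈ 666.66 mg.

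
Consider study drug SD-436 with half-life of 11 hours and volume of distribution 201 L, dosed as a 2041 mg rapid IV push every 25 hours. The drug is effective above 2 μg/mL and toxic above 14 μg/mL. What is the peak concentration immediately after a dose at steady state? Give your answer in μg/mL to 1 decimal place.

k = ln2/t½ = ln2/11 ≈ 0.063013 h⁻¹; fraction remaining f = e^(−kτ) = e^(−0.063013×25) ≈ 0.2069.
At steady state, accumulation factor R = 1/(1 − e^(−kτ)) ≈ 1.2609.
Single-dose peak C₀ = D/Vd = 2041/201 ≈ 10.154 μg/mL.
Cmax,ss = C₀/(1 − f) ≈ 10.154/0.7931 ≈ 12.803 μg/mL.
Peak 12.8 μg/mL vs MTC 14 μg/mL: below toxic threshold.

12.8 μg/mL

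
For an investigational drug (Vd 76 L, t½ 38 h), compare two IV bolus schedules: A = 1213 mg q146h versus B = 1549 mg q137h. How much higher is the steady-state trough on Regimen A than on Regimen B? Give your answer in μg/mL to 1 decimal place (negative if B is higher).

Regimen A: f = (1/2)^(146/38) ≈ 0.0697; Cmin,ss = (1213/76)·f/(1−f) ≈ 1.196 μg/mL.
Regimen B: f = (1/2)^(137/38) ≈ 0.0822; Cmin,ss = (1549/76)·f/(1−f) ≈ 1.825 μg/mL.
Difference ≈ 1.196 − 1.825 ≈ -0.629 μg/mL.

-0.6 μg/mL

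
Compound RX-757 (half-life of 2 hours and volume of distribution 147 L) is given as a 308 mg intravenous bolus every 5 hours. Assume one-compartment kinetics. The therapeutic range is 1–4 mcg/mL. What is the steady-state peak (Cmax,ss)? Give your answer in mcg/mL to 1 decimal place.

τ/t½ = 5/2 ≈ 2.5, so fraction remaining f = (1/2)^(5/2) ≈ 0.1768.
Accumulation ratio R = 1/(1 − f) ≈ 1/0.8232 ≈ 1.2148.
Single-dose peak C₀ = D/Vd = 308/147 ≈ 2.095 mcg/mL.
Steady-state peak Cmax,ss = C₀·R ≈ 2.095 × 1.2148 ≈ 2.545 mcg/mL.
Peak 2.5 mcg/mL vs MTC 4 mcg/mL: below toxic threshold.

2.5 mcg/mL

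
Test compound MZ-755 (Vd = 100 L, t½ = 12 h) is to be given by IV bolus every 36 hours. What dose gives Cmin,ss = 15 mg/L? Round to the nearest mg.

τ/t½ = 36/12 ≈ 3, so f = (1/2)^(36/12) ≈ 0.125000.
Cmin,ss = (D/Vd)·f/(1−f), so D = Cmin,ss·Vd·(1−f)/f.
D = 15 × 100 × (1−f)/f ≈ 15 × 100 × 7.00000 ≈ 10500.00 mg.

10500 mg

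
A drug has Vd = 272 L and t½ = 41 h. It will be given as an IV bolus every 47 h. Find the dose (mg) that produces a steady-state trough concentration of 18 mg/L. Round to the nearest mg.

5941 mg

τ/t½ = 47/41 ≈ 1.1463, so f = (1/2)^(47/41) ≈ 0.451769.
Cmin,ss = (D/Vd)·f/(1−f), so D = Cmin,ss·Vd·(1−f)/f.
D = 18 × 272 × (1−f)/f ≈ 18 × 272 × 1.21352 ≈ 5941.39 mg.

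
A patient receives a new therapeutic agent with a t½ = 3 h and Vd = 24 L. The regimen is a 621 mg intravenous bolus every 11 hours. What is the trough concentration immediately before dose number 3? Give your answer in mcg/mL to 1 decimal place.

2.2 mcg/mL

f = (1/2)^(τ/t½) = (1/2)^(11/3) ≈ 0.0787.
C₀ = D/Vd = 621/24 ≈ 25.875 mcg/mL.
Before the 3rd dose, 2 doses have been given. Superposition: Cmin = C₀·(f + f²).
≈ 25.875 × (0.0787 + 0.0062) ≈ 25.875 × 0.0849 ≈ 2.197 mcg/mL.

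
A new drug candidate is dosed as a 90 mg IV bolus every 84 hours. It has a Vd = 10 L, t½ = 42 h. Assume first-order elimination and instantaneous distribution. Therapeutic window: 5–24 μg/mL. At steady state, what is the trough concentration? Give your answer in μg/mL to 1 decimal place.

3.0 μg/mL

The dosing interval is 2 half-lives, so f = 2^(−2) = 0.25.
Accumulation ratio R = 1/(1 − f) = 1/0.75 = 4/3.
Single-dose peak C₀ = D/Vd = 90/10 = 9 μg/mL.
Steady-state peak Cmax,ss = C₀·R = 9 × 4/3 ≈ 12.000 μg/mL.
Steady-state trough Cmin,ss = Cmax,ss·f ≈ 12.000 × 0.25 ≈ 3.000 μg/mL.
Trough 3.0 μg/mL vs MEC 5 μg/mL: subtherapeutic.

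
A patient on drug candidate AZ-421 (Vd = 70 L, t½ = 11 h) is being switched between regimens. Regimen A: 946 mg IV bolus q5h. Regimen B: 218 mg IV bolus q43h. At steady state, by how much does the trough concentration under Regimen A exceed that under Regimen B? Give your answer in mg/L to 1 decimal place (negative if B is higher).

Regimen A: f = (1/2)^(5/11) ≈ 0.7297; Cmin,ss = (946/70)·f/(1−f) ≈ 36.483 mg/L.
Regimen B: f = (1/2)^(43/11) ≈ 0.0666; Cmin,ss = (218/70)·f/(1−f) ≈ 0.222 mg/L.
Difference ≈ 36.483 − 0.222 ≈ 36.261 mg/L.

36.3 mg/L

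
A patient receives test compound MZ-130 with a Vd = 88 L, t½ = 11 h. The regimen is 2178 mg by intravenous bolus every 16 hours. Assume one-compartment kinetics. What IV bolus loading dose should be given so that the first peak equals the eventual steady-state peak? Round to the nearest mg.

f = (1/2)^(16/11) ≈ 0.364870; accumulation ratio R = 1/(1−f) ≈ 1.57448.
Loading dose to hit Cmax,ss on first dose: D_load = D_maint·R ≈ 2178 × 1.57448 ≈ 3429.22 mg.

3429 mg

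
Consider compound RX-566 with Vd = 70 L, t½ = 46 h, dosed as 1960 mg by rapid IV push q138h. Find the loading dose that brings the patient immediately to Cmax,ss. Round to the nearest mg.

2240 mg

f = (1/2)^(138/46) ≈ 0.125000; accumulation ratio R = 1/(1−f) ≈ 1.14286.
Loading dose to hit Cmax,ss on first dose: D_load = D_maint·R ≈ 1960 × 1.14286 ≈ 2240.01 mg.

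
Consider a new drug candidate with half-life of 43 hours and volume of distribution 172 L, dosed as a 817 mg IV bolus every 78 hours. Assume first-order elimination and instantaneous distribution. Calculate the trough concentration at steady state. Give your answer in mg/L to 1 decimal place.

1.9 mg/L

τ/t½ = 78/43 ≈ 1.814, so fraction remaining f = (1/2)^(78/43) ≈ 0.2844.
Accumulation ratio R = 1/(1 − f) ≈ 1/0.7156 ≈ 1.3974.
Each bolus raises the concentration by D/Vd = 817/172 ≈ 4.750 mg/L.
Cmax,ss = C₀/(1 − f) ≈ 4.750/0.7156 ≈ 6.638 mg/L.
One interval later, Cmin,ss = Cmax,ss·e^(−kτ) ≈ 6.638 × 0.2844 ≈ 1.888 mg/L.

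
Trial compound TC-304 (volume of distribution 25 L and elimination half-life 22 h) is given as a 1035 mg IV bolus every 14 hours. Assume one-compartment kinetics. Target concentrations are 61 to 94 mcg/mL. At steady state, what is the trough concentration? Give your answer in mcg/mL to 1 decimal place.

74.7 mcg/mL

τ/t½ = 14/22 ≈ 0.63636, so fraction remaining f = (1/2)^(14/22) ≈ 0.6433.
Accumulation ratio R = 1/(1 − f) ≈ 1/0.3567 ≈ 2.8035.
Each bolus raises the concentration by D/Vd = 1035/25 ≈ 41.400 mcg/mL.
Cmax,ss = C₀/(1 − f) ≈ 41.400/0.3567 ≈ 116.064 mcg/mL.
One interval later, Cmin,ss = Cmax,ss·e^(−kτ) ≈ 116.064 × 0.6433 ≈ 74.664 mcg/mL.
Trough 74.7 mcg/mL vs MEC 61 mcg/mL: adequate.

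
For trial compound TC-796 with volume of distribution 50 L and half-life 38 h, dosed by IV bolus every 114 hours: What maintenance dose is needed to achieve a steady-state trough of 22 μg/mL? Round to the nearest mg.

τ/t½ = 114/38 ≈ 3, so f = (1/2)^(114/38) ≈ 0.125000.
Cmin,ss = (D/Vd)·f/(1−f), so D = Cmin,ss·Vd·(1−f)/f.
D = 22 × 50 × (1−f)/f ≈ 22 × 50 × 7.00000 ≈ 7700.00 mg.

7700 mg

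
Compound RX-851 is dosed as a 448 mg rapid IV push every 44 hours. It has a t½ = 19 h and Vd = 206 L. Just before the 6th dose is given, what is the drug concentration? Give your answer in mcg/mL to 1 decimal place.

f = (1/2)^(τ/t½) = (1/2)^(44/19) ≈ 0.2009.
C₀ = D/Vd = 448/206 ≈ 2.175 mcg/mL.
Before the 6th dose, 5 doses have been given. Superposition: Cmin = C₀·(f + f² + … + f^5).
≈ 2.175 × (0.2009 + 0.0404 + 0.0081 + 0.0016 + 0.0003) ≈ 2.175 × 0.2513 ≈ 0.547 mcg/mL.

0.5 mcg/mL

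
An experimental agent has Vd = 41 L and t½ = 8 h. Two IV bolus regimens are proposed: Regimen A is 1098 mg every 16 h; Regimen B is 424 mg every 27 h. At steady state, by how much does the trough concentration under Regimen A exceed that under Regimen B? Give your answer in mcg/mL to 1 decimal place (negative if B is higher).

7.8 mcg/mL

Regimen A: f = (1/2)^(16/8) ≈ 0.2500; Cmin,ss = (1098/41)·f/(1−f) ≈ 8.927 mcg/mL.
Regimen B: f = (1/2)^(27/8) ≈ 0.0964; Cmin,ss = (424/41)·f/(1−f) ≈ 1.103 mcg/mL.
Difference ≈ 8.927 − 1.103 ≈ 7.824 mcg/mL.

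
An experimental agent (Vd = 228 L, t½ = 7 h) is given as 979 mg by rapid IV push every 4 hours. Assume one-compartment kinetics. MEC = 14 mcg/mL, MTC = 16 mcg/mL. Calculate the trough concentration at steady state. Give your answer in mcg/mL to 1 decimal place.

k = ln2/t½ = ln2/7 ≈ 0.099021 h⁻¹; fraction remaining f = e^(−kτ) = e^(−0.099021×4) ≈ 0.6730.
Single-dose peak C₀ = D/Vd = 979/228 ≈ 4.294 mcg/mL.
Steady-state trough Cmin,ss = C₀·f/(1−f) ≈ 4.294 × 0.6730/0.3270 ≈ 8.837 mcg/mL.
Trough 8.8 mcg/mL vs MEC 14 mcg/mL: subtherapeutic.

8.8 mcg/mL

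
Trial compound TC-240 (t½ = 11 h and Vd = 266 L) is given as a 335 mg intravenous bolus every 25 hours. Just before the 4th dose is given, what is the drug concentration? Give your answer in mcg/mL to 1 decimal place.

0.3 mcg/mL

f = (1/2)^(τ/t½) = (1/2)^(25/11) ≈ 0.2069.
C₀ = D/Vd = 335/266 ≈ 1.259 mcg/mL.
Before the 4th dose, 3 doses have been given. Superposition: Cmin = C₀·(f + f² + … + f^3).
≈ 1.259 × (0.2069 + 0.0428 + 0.0089) ≈ 1.259 × 0.2586 ≈ 0.326 mcg/mL.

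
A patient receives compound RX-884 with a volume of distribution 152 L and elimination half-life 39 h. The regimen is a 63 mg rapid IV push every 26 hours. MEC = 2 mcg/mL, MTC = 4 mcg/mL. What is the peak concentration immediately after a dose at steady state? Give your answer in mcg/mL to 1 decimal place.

1.1 mcg/mL

k = ln2/t½ = ln2/39 ≈ 0.017773 h⁻¹; fraction remaining f = e^(−kτ) = e^(−0.017773×26) ≈ 0.6300.
Accumulation ratio R = 1/(1 − f) ≈ 1/0.3700 ≈ 2.7027.
Single-dose peak C₀ = D/Vd = 63/152 ≈ 0.414 mcg/mL.
Steady-state peak Cmax,ss = C₀·R ≈ 0.414 × 2.7027 ≈ 1.119 mcg/mL.
Peak 1.1 mcg/mL vs MTC 4 mcg/mL: below toxic threshold.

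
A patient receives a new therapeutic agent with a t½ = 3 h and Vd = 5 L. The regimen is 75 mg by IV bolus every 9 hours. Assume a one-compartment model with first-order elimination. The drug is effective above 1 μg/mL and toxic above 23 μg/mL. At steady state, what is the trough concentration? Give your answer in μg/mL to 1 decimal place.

2.1 μg/mL

The dosing interval is 3 half-lives, so f = 2^(−3) = 0.125.
At steady state, R = 1/(1 − 0.125) = 8/7.
Single-dose peak C₀ = D/Vd = 75/5 = 15 μg/mL.
Steady-state peak Cmax,ss = C₀·R = 15 × 8/7 ≈ 17.143 μg/mL.
Steady-state trough Cmin,ss = Cmax,ss·f ≈ 17.143 × 0.125 ≈ 2.143 μg/mL.
Trough 2.1 μg/mL vs MEC 1 μg/mL: adequate.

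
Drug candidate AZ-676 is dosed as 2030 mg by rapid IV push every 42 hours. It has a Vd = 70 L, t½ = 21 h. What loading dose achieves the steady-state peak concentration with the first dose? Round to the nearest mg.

2707 mg

f = (1/2)^(42/21) ≈ 0.250000; accumulation ratio R = 1/(1−f) ≈ 1.33333.
Loading dose to hit Cmax,ss on first dose: D_load = D_maint·R ≈ 2030 × 1.33333 ≈ 2706.66 mg.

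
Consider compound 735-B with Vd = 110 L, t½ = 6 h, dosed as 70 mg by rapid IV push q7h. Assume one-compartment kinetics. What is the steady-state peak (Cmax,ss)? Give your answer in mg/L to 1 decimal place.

Over one 7-h interval, 7/6 ≈ 1.1667 half-lives elapse, leaving f ≈ 0.4454 of each dose.
At steady state, accumulation factor R = 1/(1 − e^(−kτ)) ≈ 1.8031.
Each bolus raises the concentration by D/Vd = 70/110 ≈ 0.636 mg/L.
Steady-state peak Cmax,ss = C₀·R ≈ 0.636 × 1.8031 ≈ 1.147 mg/L.

1.1 mg/L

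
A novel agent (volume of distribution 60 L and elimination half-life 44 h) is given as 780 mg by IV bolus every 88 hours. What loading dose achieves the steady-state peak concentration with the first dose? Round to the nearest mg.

1040 mg

f = (1/2)^(88/44) ≈ 0.250000; accumulation ratio R = 1/(1−f) ≈ 1.33333.
Loading dose to hit Cmax,ss on first dose: D_load = D_maint·R ≈ 780 × 1.33333 ≈ 1040.00 mg.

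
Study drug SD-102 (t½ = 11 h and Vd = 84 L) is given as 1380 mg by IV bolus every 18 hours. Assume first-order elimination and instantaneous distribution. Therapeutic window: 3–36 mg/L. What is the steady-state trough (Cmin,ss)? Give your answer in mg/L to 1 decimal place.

τ/t½ = 18/11 ≈ 1.6364, so fraction remaining f = (1/2)^(18/11) ≈ 0.3217.
Single-dose peak C₀ = D/Vd = 1380/84 ≈ 16.429 mg/L.
Steady-state trough Cmin,ss = C₀·f/(1−f) ≈ 16.429 × 0.3217/0.6783 ≈ 7.792 mg/L.
Trough 7.8 mg/L vs MEC 3 mg/L: adequate.

7.8 mg/L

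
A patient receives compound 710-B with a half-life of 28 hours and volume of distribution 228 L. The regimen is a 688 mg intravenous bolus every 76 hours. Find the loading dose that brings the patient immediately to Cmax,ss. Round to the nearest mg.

f = (1/2)^(76/28) ≈ 0.152377; accumulation ratio R = 1/(1−f) ≈ 1.17977.
Loading dose to hit Cmax,ss on first dose: D_load = D_maint·R ≈ 688 × 1.17977 ≈ 811.68 mg.

812 mg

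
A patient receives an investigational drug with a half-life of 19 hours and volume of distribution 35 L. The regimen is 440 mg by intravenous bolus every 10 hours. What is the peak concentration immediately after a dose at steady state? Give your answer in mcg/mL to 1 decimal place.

τ/t½ = 10/19 ≈ 0.52632, so fraction remaining f = (1/2)^(10/19) ≈ 0.6943.
Accumulation ratio R = 1/(1 − f) ≈ 1/0.3057 ≈ 3.2712.
Each bolus raises the concentration by D/Vd = 440/35 ≈ 12.571 mcg/mL.
Steady-state peak Cmax,ss = C₀·R ≈ 12.571 × 3.2712 ≈ 41.122 mcg/mL.

41.1 mcg/mL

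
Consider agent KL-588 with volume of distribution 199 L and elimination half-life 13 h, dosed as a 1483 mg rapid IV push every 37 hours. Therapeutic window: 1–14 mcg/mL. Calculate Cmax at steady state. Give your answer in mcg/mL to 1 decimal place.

Over one 37-h interval, 37/13 ≈ 2.8462 half-lives elapse, leaving f ≈ 0.1391 of each dose.
Accumulation ratio R = 1/(1 − f) ≈ 1/0.8609 ≈ 1.1616.
Single-dose peak C₀ = D/Vd = 1483/199 ≈ 7.452 mcg/mL.
Cmax,ss = C₀/(1 − f) ≈ 7.452/0.8609 ≈ 8.656 mcg/mL.
Peak 8.7 mcg/mL vs MTC 14 mcg/mL: below toxic threshold.

8.7 mcg/mL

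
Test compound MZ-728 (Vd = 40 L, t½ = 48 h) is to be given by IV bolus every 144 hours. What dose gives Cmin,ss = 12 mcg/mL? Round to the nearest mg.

τ/t½ = 144/48 ≈ 3, so f = (1/2)^(144/48) ≈ 0.125000.
Cmin,ss = (D/Vd)·f/(1−f), so D = Cmin,ss·Vd·(1−f)/f.
D = 12 × 40 × (1−f)/f ≈ 12 × 40 × 7.00000 ≈ 3360.00 mg.

3360 mg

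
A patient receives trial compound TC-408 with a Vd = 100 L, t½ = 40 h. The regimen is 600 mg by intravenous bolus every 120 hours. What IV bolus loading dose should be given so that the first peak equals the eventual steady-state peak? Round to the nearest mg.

686 mg

f = (1/2)^(120/40) ≈ 0.125000; accumulation ratio R = 1/(1−f) ≈ 1.14286.
Loading dose to hit Cmax,ss on first dose: D_load = D_maint·R ≈ 600 × 1.14286 ≈ 685.72 mg.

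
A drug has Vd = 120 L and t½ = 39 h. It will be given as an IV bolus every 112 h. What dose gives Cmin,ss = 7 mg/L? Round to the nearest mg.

τ/t½ = 112/39 ≈ 2.8718, so f = (1/2)^(112/39) ≈ 0.136617.
Cmin,ss = (D/Vd)·f/(1−f), so D = Cmin,ss·Vd·(1−f)/f.
D = 7 × 120 × (1−f)/f ≈ 7 × 120 × 6.31973 ≈ 5308.57 mg.

5309 mg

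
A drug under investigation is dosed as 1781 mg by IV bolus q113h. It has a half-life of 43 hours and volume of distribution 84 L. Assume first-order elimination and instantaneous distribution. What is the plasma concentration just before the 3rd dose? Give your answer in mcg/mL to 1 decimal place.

f = (1/2)^(τ/t½) = (1/2)^(113/43) ≈ 0.1618.
C₀ = D/Vd = 1781/84 ≈ 21.202 mcg/mL.
Before the 3rd dose, 2 doses have been given. Superposition: Cmin = C₀·(f + f²).
≈ 21.202 × (0.1618 + 0.0262) ≈ 21.202 × 0.1880 ≈ 3.986 mcg/mL.

4.0 mcg/mL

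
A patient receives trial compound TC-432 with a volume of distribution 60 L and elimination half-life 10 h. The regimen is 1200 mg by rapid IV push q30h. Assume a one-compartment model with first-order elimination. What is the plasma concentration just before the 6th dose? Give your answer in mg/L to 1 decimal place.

2.9 mg/L

f = (1/2)^(τ/t½) = (1/2)^(30/10) ≈ 0.1250.
C₀ = D/Vd = 1200/60 ≈ 20.000 mg/L.
Before the 6th dose, 5 doses have been given. Superposition: Cmin = C₀·(f + f² + … + f^5).
≈ 20.000 × (0.1250 + 0.0156 + 0.0020 + 0.0002 + 0.0000) ≈ 20.000 × 0.1428 ≈ 2.856 mg/L.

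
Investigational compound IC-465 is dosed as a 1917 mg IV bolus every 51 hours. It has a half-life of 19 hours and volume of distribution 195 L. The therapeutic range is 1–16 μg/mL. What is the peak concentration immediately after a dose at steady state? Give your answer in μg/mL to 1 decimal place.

Over one 51-h interval, 51/19 ≈ 2.6842 half-lives elapse, leaving f ≈ 0.1556 of each dose.
Accumulation ratio R = 1/(1 − f) ≈ 1/0.8444 ≈ 1.1843.
Single-dose peak C₀ = D/Vd = 1917/195 ≈ 9.831 μg/mL.
Cmax,ss = C₀/(1 − f) ≈ 9.831/0.8444 ≈ 11.643 μg/mL.
Peak 11.6 μg/mL vs MTC 16 μg/mL: below toxic threshold.

11.6 μg/mL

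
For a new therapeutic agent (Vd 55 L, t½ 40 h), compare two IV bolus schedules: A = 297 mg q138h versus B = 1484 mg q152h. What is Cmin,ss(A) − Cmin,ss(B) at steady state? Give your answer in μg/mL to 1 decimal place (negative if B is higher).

Regimen A: f = (1/2)^(138/40) ≈ 0.0915; Cmin,ss = (297/55)·f/(1−f) ≈ 0.544 μg/mL.
Regimen B: f = (1/2)^(152/40) ≈ 0.0718; Cmin,ss = (1484/55)·f/(1−f) ≈ 2.087 μg/mL.
Difference ≈ 0.544 − 2.087 ≈ -1.543 μg/mL.

-1.5 μg/mL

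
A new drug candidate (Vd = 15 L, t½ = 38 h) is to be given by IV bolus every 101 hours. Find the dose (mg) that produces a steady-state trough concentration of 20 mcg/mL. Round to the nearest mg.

τ/t½ = 101/38 ≈ 2.6579, so f = (1/2)^(101/38) ≈ 0.158451.
Cmin,ss = (D/Vd)·f/(1−f), so D = Cmin,ss·Vd·(1−f)/f.
D = 20 × 15 × (1−f)/f ≈ 20 × 15 × 5.31110 ≈ 1593.33 mg.

1593 mg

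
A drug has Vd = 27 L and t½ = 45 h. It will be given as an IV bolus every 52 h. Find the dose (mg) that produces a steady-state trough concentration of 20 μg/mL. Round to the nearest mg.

τ/t½ = 52/45 ≈ 1.1556, so f = (1/2)^(52/45) ≈ 0.448893.
Cmin,ss = (D/Vd)·f/(1−f), so D = Cmin,ss·Vd·(1−f)/f.
D = 20 × 27 × (1−f)/f ≈ 20 × 27 × 1.22770 ≈ 662.96 mg.

663 mg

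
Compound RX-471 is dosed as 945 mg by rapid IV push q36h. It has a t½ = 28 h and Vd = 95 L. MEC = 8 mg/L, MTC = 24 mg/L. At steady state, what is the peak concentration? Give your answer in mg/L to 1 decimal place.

16.9 mg/L

Over one 36-h interval, 36/28 ≈ 1.2857 half-lives elapse, leaving f ≈ 0.4102 of each dose.
Accumulation ratio R = 1/(1 − f) ≈ 1/0.5898 ≈ 1.6955.
Each bolus raises the concentration by D/Vd = 945/95 ≈ 9.947 mg/L.
Steady-state peak Cmax,ss = C₀·R ≈ 9.947 × 1.6955 ≈ 16.865 mg/L.
Peak 16.9 mg/L vs MTC 24 mg/L: below toxic threshold.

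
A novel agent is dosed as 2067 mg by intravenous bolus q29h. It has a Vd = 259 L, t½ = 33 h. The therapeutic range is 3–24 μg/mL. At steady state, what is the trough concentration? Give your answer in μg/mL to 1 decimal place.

9.5 μg/mL

k = ln2/t½ = ln2/33 ≈ 0.021004 h⁻¹; fraction remaining f = e^(−kτ) = e^(−0.021004×29) ≈ 0.5438.
Accumulation ratio R = 1/(1 − f) ≈ 1/0.4562 ≈ 2.1920.
Single-dose peak C₀ = D/Vd = 2067/259 ≈ 7.981 μg/mL.
Cmax,ss = C₀/(1 − f) ≈ 7.981/0.4562 ≈ 17.495 μg/mL.
One interval later, Cmin,ss = Cmax,ss·e^(−kτ) ≈ 17.495 × 0.5438 ≈ 9.514 μg/mL.
Trough 9.5 μg/mL vs MEC 3 μg/mL: adequate.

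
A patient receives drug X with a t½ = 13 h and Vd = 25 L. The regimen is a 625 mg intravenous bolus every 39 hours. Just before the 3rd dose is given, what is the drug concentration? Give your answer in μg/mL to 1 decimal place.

3.5 μg/mL

f = (1/2)^(τ/t½) = (1/2)^(39/13) ≈ 0.1250.
C₀ = D/Vd = 625/25 ≈ 25.000 μg/mL.
Before the 3rd dose, 2 doses have been given. Superposition: Cmin = C₀·(f + f²).
≈ 25.000 × (0.1250 + 0.0156) ≈ 25.000 × 0.1406 ≈ 3.515 μg/mL.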